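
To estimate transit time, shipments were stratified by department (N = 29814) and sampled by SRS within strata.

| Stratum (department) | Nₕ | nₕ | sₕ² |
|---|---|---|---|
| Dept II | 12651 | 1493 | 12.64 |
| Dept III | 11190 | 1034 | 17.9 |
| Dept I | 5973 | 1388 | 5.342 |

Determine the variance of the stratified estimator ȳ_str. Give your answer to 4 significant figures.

Var(ȳ_str) = Σₕ Wₕ²(1 − fₕ)sₕ²/nₕ with Wₕ = Nₕ/N, N = 29814.
Dept II: Wₕ = 0.42433085; term = 0.42433085²·(1 − 0.11801439)·12.64/1493 = 0.0013444913.
Dept III: Wₕ = 0.37532703; term = 0.37532703²·(1 − 0.09240393)·17.9/1034 = 0.0022133229.
Dept I: Wₕ = 0.20034212; term = 0.20034212²·(1 − 0.23237904)·5.342/1388 = 1.1857845 × 10^-4.
Sum = 0.0036763927.

0.003676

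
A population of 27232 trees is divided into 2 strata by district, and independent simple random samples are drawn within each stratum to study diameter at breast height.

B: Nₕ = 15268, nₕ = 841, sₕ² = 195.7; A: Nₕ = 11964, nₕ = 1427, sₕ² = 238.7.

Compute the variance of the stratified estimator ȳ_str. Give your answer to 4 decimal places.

Var(ȳ_str) = Σₕ Wₕ²(1 − fₕ)sₕ²/nₕ with Wₕ = Nₕ/N, N = 27232.
B: Wₕ = 0.56066392; term = 0.56066392²·(1 − 0.05508253)·195.7/841 = 0.069118441.
A: Wₕ = 0.43933608; term = 0.43933608²·(1 − 0.11927449)·238.7/1427 = 0.028435623.
Sum = 0.097554064.

0.0976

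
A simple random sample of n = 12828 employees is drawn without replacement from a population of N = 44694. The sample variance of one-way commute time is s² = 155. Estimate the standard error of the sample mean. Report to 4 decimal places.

Under SRS without replacement, Var(ȳ) = (1 − f)·s²/n with f = n/N = 12828/44694 = 0.28701839.
Var(ȳ) = (1 − 0.28701839)·155/12828 = 0.71298161·0.012082944 = 0.0086149165.
SE(ȳ) = √(0.0086149165) = 0.0928.

0.0928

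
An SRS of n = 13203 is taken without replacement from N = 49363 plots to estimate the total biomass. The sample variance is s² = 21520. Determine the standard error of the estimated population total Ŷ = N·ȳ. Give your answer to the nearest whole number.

Var(Ŷ) = N²·Var(ȳ) = N²·(1 − n/N)·s²/n.
f = 13203/49363 = 0.26746754; Var(ȳ) = 0.73253246·21520/13203 = 1.1939785.
Var(Ŷ) = 49363² · 1.1939785 = 2.9093743 × 10^9.
SE(Ŷ) = √(2.9093743 × 10^9) = 53939.

53939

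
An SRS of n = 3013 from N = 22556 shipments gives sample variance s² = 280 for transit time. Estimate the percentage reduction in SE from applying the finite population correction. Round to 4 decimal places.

f = n/N = 3013/22556 = 0.13357865.
SE_no-fpc = √(s²/n) = 0.30484526; SE_fpc = √((1−f)s²/n) = 0.28375533.
Ratio = √(1−f) = 0.93081757. Reduction = 100·(1 − 0.93081757) = 6.9182%.

6.9182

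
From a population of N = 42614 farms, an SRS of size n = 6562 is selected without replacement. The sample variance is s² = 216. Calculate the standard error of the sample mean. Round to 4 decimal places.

0.1669

Under SRS without replacement, Var(ȳ) = (1 − f)·s²/n with f = n/N = 6562/42614 = 0.15398695.
Var(ȳ) = (1 − 0.15398695)·216/6562 = 0.84601305·0.032916794 = 0.027848037.
SE(ȳ) = √(0.027848037) = 0.1669.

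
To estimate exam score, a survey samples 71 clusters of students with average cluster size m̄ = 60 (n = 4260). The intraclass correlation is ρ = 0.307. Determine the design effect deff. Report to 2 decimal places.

deff = 1 + (60 − 1)·0.307 = 1 + 18.113 = 19.113.

19.11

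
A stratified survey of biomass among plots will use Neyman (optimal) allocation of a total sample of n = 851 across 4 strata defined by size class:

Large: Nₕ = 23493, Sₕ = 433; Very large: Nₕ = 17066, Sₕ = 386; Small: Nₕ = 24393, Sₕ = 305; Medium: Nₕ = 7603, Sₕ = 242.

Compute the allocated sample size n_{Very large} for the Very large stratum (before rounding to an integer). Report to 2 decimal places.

215.28

Neyman allocation: nₕ = n·NₕSₕ / Σⱼ NⱼSⱼ.
Σ NⱼSⱼ = 23493·433 + 17066·386 + 24393·305 + 7603·242 = 2.6039736 × 10^7.
n_{Very large} = 851·17066·386 / (2.6039736 × 10^7) = 215.28.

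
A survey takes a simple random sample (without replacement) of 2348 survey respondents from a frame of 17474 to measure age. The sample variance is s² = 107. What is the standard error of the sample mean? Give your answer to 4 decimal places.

Under SRS without replacement, Var(ȳ) = (1 − f)·s²/n with f = n/N = 2348/17474 = 0.13437107.
Var(ȳ) = (1 − 0.13437107)·107/2348 = 0.86562893·0.045570698 = 0.039447315.
SE(ȳ) = √(0.039447315) = 0.1986.

0.1986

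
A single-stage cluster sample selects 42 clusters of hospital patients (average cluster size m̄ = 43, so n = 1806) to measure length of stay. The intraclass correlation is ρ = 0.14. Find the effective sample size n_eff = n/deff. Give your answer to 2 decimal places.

262.50

deff = 1 + (43 − 1)·0.14 = 1 + 5.88 = 6.88.
n_eff = 1806 / 6.88 = 262.50.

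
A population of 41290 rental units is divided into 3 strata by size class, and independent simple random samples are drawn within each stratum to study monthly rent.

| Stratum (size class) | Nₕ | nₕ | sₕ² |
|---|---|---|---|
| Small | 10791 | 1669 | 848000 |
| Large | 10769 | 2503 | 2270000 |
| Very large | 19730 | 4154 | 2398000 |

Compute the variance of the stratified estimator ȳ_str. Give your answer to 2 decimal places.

Var(ȳ_str) = Σₕ Wₕ²(1 − fₕ)sₕ²/nₕ with Wₕ = Nₕ/N, N = 41290.
Small: Wₕ = 0.26134657; term = 0.26134657²·(1 − 0.15466593)·848000/1669 = 29.336041.
Large: Wₕ = 0.26081376; term = 0.26081376²·(1 − 0.23242641)·2270000/2503 = 47.352839.
Very large: Wₕ = 0.47783967; term = 0.47783967²·(1 − 0.21054232)·2398000/4154 = 104.05811.
Sum = 180.74699.

180.75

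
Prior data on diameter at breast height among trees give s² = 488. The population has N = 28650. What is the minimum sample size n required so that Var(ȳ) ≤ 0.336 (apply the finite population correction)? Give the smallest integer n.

Without fpc, n₀ = s²/D = 488/0.336 = 1452.3810.
With fpc, (1 − n/N)·s²/n ≤ D requires n ≥ n₀/(1 + n₀/N) = 1452.3810/(1 + 1452.3810/28650) = 1382.3065.
Rounding up, n = 1383.

1383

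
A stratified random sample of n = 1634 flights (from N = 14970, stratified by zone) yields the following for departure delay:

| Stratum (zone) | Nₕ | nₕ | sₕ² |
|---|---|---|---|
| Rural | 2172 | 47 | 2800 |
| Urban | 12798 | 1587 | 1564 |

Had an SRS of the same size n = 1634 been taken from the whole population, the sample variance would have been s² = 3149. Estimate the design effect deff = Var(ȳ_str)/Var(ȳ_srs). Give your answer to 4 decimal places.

1.0822

Var(ȳ_str) = Σ Wₕ²(1−fₕ)sₕ²/nₕ with Wₕ = Nₕ/14970:
  Rural: (2172/14970)²·(1−47/2172)·2800/47 = 1.2269739
  Urban: (12798/14970)²·(1−1587/12798)·1564/1587 = 0.63096124
  → Var(ȳ_str) = 1.8579351.
Var(ȳ_srs) = (1 − 1634/14970)·3149/1634 = 1.7168185.
deff = 1.8579351 / 1.7168185 = 1.0822.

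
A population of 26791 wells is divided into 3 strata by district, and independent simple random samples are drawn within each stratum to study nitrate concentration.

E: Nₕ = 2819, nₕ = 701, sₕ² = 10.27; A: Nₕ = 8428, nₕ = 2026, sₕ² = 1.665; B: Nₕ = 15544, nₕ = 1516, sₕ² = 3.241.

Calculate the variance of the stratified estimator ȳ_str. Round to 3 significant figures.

Var(ȳ_str) = Σₕ Wₕ²(1 − fₕ)sₕ²/nₕ with Wₕ = Nₕ/N, N = 26791.
E: Wₕ = 0.10522190; term = 0.10522190²·(1 − 0.24866974)·10.27/701 = 1.2186966 × 10^-4.
A: Wₕ = 0.31458326; term = 0.31458326²·(1 − 0.24038918)·1.665/2026 = 6.1778469 × 10^-5.
B: Wₕ = 0.58019484; term = 0.58019484²·(1 − 0.09752959)·3.241/1516 = 6.4947214 × 10^-4.
Sum = 8.3312027 × 10^-4.

8.33 × 10^-4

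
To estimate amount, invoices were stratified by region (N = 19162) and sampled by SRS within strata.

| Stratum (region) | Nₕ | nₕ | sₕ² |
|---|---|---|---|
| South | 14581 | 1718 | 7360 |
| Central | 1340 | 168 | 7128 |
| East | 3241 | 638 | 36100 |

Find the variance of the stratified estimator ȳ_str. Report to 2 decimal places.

3.67

Var(ȳ_str) = Σₕ Wₕ²(1 − fₕ)sₕ²/nₕ with Wₕ = Nₕ/N, N = 19162.
South: Wₕ = 0.76093310; term = 0.76093310²·(1 − 0.11782457)·7360/1718 = 2.1882783.
Central: Wₕ = 0.06993007; term = 0.06993007²·(1 − 0.12537313)·7128/168 = 0.1814718.
East: Wₕ = 0.16913683; term = 0.16913683²·(1 − 0.19685282)·36100/638 = 1.300044.
Sum = 3.6697941.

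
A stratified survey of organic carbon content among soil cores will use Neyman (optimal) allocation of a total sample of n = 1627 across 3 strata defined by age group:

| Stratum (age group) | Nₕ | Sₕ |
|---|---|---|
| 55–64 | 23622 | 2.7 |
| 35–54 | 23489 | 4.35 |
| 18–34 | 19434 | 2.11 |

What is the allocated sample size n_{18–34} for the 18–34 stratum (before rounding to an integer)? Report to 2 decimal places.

322.36

Neyman allocation: nₕ = n·NₕSₕ / Σⱼ NⱼSⱼ.
Σ NⱼSⱼ = 23622·2.7 + 23489·4.35 + 19434·2.11 = 206962.29.
n_{18–34} = 1627·19434·2.11 / 206962.29 = 322.36.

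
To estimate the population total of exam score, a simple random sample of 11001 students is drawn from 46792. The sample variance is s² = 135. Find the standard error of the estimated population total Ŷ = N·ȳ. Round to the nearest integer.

4533

Var(Ŷ) = N²·Var(ȳ) = N²·(1 − n/N)·s²/n.
f = 11001/46792 = 0.23510429; Var(ȳ) = 0.76489571·135/11001 = 0.0093865031.
Var(Ŷ) = 46792² · 0.0093865031 = 2.0551667 × 10^7.
SE(Ŷ) = √(2.0551667 × 10^7) = 4533.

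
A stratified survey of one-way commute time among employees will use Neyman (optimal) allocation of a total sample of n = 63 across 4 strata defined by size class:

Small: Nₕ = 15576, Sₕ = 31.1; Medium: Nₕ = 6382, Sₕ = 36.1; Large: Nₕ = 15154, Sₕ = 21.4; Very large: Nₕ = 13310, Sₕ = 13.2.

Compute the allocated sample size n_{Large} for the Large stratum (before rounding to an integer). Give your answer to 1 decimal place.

Neyman allocation: nₕ = n·NₕSₕ / Σⱼ NⱼSⱼ.
Σ NⱼSⱼ = 15576·31.1 + 6382·36.1 + 15154·21.4 + 13310·13.2 = 1.2147914 × 10^6.
n_{Large} = 63·15154·21.4 / (1.2147914 × 10^6) = 16.8.

16.8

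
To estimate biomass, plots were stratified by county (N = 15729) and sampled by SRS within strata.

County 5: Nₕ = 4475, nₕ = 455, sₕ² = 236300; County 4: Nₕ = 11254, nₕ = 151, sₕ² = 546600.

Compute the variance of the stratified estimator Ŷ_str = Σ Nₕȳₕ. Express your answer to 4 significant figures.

4.617 × 10^11

Var(Ŷ_str) = Σₕ Nₕ²(1 − fₕ)sₕ²/nₕ.
County 5: 4475²·(1 − 455/4475)·236300/455 = 9.3426788 × 10^9.
County 4: 11254²·(1 − 151/11254)·546600/151 = 4.523139 × 10^11.
Sum = 4.6165658 × 10^11.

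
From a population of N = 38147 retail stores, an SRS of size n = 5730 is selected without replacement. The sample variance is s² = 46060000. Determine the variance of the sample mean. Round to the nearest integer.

Under SRS without replacement, Var(ȳ) = (1 − f)·s²/n with f = n/N = 5730/38147 = 0.15020840.
Var(ȳ) = (1 − 0.15020840)·46060000/5730 = 0.84979160·8038.3944 = 6830.96.

6831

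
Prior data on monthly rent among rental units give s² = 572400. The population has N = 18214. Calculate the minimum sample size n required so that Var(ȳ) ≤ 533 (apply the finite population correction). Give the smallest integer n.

1015

Without fpc, n₀ = s²/D = 572400/533 = 1073.9212.
With fpc, (1 − n/N)·s²/n ≤ D requires n ≥ n₀/(1 + n₀/N) = 1073.9212/(1 + 1073.9212/18214) = 1014.1270.
Rounding up, n = 1015.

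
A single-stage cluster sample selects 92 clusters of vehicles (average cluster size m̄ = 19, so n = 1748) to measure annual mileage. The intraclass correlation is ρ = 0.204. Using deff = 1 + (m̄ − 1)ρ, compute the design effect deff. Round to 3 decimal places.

4.672

deff = 1 + (19 − 1)·0.204 = 1 + 3.672 = 4.672.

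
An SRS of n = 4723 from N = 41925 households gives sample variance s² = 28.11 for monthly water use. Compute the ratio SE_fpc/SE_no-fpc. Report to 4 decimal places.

f = n/N = 4723/41925 = 0.11265355.
SE_no-fpc = √(s²/n) = 0.077147428; SE_fpc = √((1−f)s²/n) = 0.072672158.
Ratio = √(1−f) = 0.94199069.

0.9420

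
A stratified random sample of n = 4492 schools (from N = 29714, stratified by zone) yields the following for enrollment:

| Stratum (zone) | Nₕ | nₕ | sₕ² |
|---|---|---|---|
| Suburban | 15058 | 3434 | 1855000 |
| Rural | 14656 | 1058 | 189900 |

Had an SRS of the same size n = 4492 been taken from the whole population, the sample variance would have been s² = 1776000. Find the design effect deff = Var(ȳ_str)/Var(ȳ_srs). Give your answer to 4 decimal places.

Var(ȳ_str) = Σ Wₕ²(1−fₕ)sₕ²/nₕ with Wₕ = Nₕ/29714:
  Suburban: (15058/29714)²·(1−3434/15058)·1855000/3434 = 107.08886
  Rural: (14656/29714)²·(1−1058/14656)·189900/1058 = 40.514227
  → Var(ȳ_str) = 147.60309.
Var(ȳ_srs) = (1 − 4492/29714)·1776000/4492 = 335.59974.
deff = 147.60309 / 335.59974 = 0.4398.

0.4398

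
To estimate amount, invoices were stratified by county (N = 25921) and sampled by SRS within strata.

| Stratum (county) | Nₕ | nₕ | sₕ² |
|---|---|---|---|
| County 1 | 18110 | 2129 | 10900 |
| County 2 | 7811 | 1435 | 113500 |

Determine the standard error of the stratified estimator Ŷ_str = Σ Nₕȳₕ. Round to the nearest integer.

73626

Var(Ŷ_str) = Σₕ Nₕ²(1 − fₕ)sₕ²/nₕ.
County 1: 18110²·(1 − 2129/18110)·10900/2129 = 1.4817442 × 10^9.
County 2: 7811²·(1 − 1435/7811)·113500/1435 = 3.9391172 × 10^9.
Sum = 5.4208614 × 10^9.
SE = √(5.4208614 × 10^9) = 73626.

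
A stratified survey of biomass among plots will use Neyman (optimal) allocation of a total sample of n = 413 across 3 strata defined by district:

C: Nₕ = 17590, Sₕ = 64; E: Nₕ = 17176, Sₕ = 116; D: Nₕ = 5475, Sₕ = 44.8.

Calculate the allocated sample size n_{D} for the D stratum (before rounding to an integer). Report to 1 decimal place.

Neyman allocation: nₕ = n·NₕSₕ / Σⱼ NⱼSⱼ.
Σ NⱼSⱼ = 17590·64 + 17176·116 + 5475·44.8 = 3.363456 × 10^6.
n_{D} = 413·5475·44.8 / (3.363456 × 10^6) = 30.1.

30.1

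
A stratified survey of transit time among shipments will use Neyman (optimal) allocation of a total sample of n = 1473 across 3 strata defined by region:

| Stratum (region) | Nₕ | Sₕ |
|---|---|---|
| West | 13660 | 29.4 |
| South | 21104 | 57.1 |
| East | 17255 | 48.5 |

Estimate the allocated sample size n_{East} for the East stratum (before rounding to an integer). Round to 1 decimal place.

Neyman allocation: nₕ = n·NₕSₕ / Σⱼ NⱼSⱼ.
Σ NⱼSⱼ = 13660·29.4 + 21104·57.1 + 17255·48.5 = 2.4435099 × 10^6.
n_{East} = 1473·17255·48.5 / (2.4435099 × 10^6) = 504.5.

504.5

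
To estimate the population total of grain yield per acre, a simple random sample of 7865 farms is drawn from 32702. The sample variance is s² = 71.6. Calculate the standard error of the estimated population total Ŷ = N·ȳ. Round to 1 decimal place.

2719.2

Var(Ŷ) = N²·Var(ȳ) = N²·(1 − n/N)·s²/n.
f = 7865/32702 = 0.24050517; Var(ȳ) = 0.75949483·71.6/7865 = 0.0069141551.
Var(Ŷ) = 32702² · 0.0069141551 = 7.3941413 × 10^6.
SE(Ŷ) = √(7.3941413 × 10^6) = 2719.2.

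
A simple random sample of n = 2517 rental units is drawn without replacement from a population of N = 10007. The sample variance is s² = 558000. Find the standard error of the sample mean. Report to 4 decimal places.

12.8814

Under SRS without replacement, Var(ȳ) = (1 − f)·s²/n with f = n/N = 2517/10007 = 0.25152393.
Var(ȳ) = (1 − 0.25152393)·558000/2517 = 0.74847607·221.69249 = 165.93152.
SE(ȳ) = √(165.93152) = 12.8814.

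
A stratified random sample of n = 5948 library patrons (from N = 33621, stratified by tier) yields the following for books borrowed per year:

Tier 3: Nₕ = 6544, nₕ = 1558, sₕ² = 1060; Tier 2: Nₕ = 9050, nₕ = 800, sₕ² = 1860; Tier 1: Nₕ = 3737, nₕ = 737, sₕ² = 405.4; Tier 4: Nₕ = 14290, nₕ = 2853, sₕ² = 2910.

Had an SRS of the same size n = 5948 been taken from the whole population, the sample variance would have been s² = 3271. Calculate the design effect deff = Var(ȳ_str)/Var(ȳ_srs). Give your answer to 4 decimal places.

Var(ȳ_str) = Σ Wₕ²(1−fₕ)sₕ²/nₕ with Wₕ = Nₕ/33621:
  Tier 3: (6544/33621)²·(1−1558/6544)·1060/1558 = 0.019638699
  Tier 2: (9050/33621)²·(1−800/9050)·1860/800 = 0.15356924
  Tier 1: (3737/33621)²·(1−737/3737)·405.4/737 = 0.0054555602
  Tier 4: (14290/33621)²·(1−2853/14290)·2910/2853 = 0.14747361
  → Var(ȳ_str) = 0.32613711.
Var(ȳ_srs) = (1 − 5948/33621)·3271/5948 = 0.45264237.
deff = 0.32613711 / 0.45264237 = 0.7205.

0.7205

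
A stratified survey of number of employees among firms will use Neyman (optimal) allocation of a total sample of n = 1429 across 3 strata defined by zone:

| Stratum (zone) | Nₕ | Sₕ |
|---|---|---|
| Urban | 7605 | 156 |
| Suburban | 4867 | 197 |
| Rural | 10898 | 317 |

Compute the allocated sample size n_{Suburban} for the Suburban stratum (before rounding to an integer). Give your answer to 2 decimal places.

Neyman allocation: nₕ = n·NₕSₕ / Σⱼ NⱼSⱼ.
Σ NⱼSⱼ = 7605·156 + 4867·197 + 10898·317 = 5.599845 × 10^6.
n_{Suburban} = 1429·4867·197 / (5.599845 × 10^6) = 244.67.

244.67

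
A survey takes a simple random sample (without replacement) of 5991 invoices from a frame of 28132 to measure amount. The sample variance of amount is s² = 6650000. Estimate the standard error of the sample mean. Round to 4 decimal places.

Under SRS without replacement, Var(ȳ) = (1 − f)·s²/n with f = n/N = 5991/28132 = 0.21296033.
Var(ȳ) = (1 − 0.21296033)·6650000/5991 = 0.78703967·1109.9983 = 873.61272.
SE(ȳ) = √(873.61272) = 29.5569.

29.5569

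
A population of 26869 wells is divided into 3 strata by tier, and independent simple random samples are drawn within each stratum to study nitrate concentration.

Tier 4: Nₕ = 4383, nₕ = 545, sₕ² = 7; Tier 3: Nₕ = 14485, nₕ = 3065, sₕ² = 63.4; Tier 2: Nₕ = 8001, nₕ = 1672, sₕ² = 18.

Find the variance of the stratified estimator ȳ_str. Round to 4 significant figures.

Var(ȳ_str) = Σₕ Wₕ²(1 − fₕ)sₕ²/nₕ with Wₕ = Nₕ/N, N = 26869.
Tier 4: Wₕ = 0.16312479; term = 0.16312479²·(1 − 0.12434406)·7/545 = 2.9927812 × 10^-4.
Tier 3: Wₕ = 0.53909710; term = 0.53909710²·(1 − 0.21159821)·63.4/3065 = 0.0047395856.
Tier 2: Wₕ = 0.29777811; term = 0.29777811²·(1 − 0.20897388)·18/1672 = 7.5511412 × 10^-4.
Sum = 0.0057939778.

0.005794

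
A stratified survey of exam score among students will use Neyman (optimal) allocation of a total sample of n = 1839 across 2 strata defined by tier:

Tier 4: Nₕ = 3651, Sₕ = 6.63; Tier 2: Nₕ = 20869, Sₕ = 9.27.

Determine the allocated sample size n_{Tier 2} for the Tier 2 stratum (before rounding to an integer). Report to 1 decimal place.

1634.5

Neyman allocation: nₕ = n·NₕSₕ / Σⱼ NⱼSⱼ.
Σ NⱼSⱼ = 3651·6.63 + 20869·9.27 = 217661.76.
n_{Tier 2} = 1839·20869·9.27 / 217661.76 = 1634.5.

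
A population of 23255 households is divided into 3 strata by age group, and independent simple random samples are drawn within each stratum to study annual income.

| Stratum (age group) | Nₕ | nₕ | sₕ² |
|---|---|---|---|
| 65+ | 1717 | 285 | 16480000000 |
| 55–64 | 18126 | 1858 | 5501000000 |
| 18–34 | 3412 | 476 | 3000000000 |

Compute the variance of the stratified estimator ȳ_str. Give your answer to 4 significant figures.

Var(ȳ_str) = Σₕ Wₕ²(1 − fₕ)sₕ²/nₕ with Wₕ = Nₕ/N, N = 23255.
65+: Wₕ = 0.07383358; term = 0.07383358²·(1 − 0.16598719)·16480000000/285 = 262901.44.
55–64: Wₕ = 0.77944528; term = 0.77944528²·(1 − 0.10250469)·5501000000/1858 = 1.6143563 × 10^6.
18–34: Wₕ = 0.14672114; term = 0.14672114²·(1 − 0.13950762)·3000000000/476 = 116747.26.
Sum = 1.994005 × 10^6.

1.994 × 10^6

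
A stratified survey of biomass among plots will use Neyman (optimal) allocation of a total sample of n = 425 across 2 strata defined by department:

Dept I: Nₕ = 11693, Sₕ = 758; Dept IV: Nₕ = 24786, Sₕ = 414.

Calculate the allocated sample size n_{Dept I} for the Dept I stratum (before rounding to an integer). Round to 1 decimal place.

Neyman allocation: nₕ = n·NₕSₕ / Σⱼ NⱼSⱼ.
Σ NⱼSⱼ = 11693·758 + 24786·414 = 1.9124698 × 10^7.
n_{Dept I} = 425·11693·758 / (1.9124698 × 10^7) = 197.0.

197.0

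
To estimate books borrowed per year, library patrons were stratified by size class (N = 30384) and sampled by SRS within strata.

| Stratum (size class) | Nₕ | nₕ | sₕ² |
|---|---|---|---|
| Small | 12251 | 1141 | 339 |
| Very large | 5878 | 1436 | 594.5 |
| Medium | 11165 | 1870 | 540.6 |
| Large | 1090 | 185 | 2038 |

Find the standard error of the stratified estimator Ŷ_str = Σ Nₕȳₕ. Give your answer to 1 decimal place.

9597.8

Var(Ŷ_str) = Σₕ Nₕ²(1 − fₕ)sₕ²/nₕ.
Small: 12251²·(1 − 1141/12251)·339/1141 = 4.043893 × 10^7.
Very large: 5878²·(1 − 1436/5878)·594.5/1436 = 1.0809499 × 10^7.
Medium: 11165²·(1 − 1870/11165)·540.6/1870 = 3.0001472 × 10^7.
Large: 1090²·(1 − 185/1090)·2038/185 = 1.0866946 × 10^7.
Sum = 9.2116847 × 10^7.
SE = √(9.2116847 × 10^7) = 9597.8.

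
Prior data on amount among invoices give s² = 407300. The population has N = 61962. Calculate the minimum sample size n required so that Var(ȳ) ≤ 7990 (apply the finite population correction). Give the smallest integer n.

Without fpc, n₀ = s²/D = 407300/7990 = 50.9762.
With fpc, (1 − n/N)·s²/n ≤ D requires n ≥ n₀/(1 + n₀/N) = 50.9762/(1 + 50.9762/61962) = 50.9343.
Rounding up, n = 51.

51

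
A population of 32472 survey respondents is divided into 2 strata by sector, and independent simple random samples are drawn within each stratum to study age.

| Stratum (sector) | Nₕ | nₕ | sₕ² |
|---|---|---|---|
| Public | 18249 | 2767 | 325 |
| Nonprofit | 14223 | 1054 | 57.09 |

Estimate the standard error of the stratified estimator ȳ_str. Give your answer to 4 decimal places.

0.2027

Var(ȳ_str) = Σₕ Wₕ²(1 − fₕ)sₕ²/nₕ with Wₕ = Nₕ/N, N = 32472.
Public: Wₕ = 0.56199187; term = 0.56199187²·(1 − 0.15162475)·325/2767 = 0.031471849.
Nonprofit: Wₕ = 0.43800813; term = 0.43800813²·(1 − 0.07410532)·57.09/1054 = 0.0096215571.
Sum = 0.041093406.
SE = √(0.041093406) = 0.2027.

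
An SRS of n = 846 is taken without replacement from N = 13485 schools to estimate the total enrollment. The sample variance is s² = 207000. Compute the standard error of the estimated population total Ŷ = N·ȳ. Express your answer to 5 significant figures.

204210

Var(Ŷ) = N²·Var(ȳ) = N²·(1 − n/N)·s²/n.
f = 846/13485 = 0.06273637; Var(ȳ) = 0.93726363·207000/846 = 229.33046.
Var(Ŷ) = 13485² · 229.33046 = 4.1702649 × 10^10.
SE(Ŷ) = √(4.1702649 × 10^10) = 204210.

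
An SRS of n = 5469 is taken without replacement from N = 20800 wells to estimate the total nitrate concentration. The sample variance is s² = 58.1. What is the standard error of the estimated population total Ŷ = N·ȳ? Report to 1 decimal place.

1840.6

Var(Ŷ) = N²·Var(ȳ) = N²·(1 − n/N)·s²/n.
f = 5469/20800 = 0.26293269; Var(ȳ) = 0.73706731·58.1/5469 = 0.0078302451.
Var(Ŷ) = 20800² · 0.0078302451 = 3.3876772 × 10^6.
SE(Ŷ) = √(3.3876772 × 10^6) = 1840.6.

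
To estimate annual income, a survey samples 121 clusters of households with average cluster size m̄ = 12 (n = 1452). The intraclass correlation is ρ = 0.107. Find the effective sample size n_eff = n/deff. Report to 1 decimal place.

deff = 1 + (12 − 1)·0.107 = 1 + 1.177 = 2.177.
n_eff = 1452 / 2.177 = 667.0.

667.0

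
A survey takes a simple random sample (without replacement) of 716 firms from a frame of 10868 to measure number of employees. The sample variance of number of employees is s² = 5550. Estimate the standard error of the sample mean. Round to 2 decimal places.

2.69

Under SRS without replacement, Var(ȳ) = (1 − f)·s²/n with f = n/N = 716/10868 = 0.06588149.
Var(ȳ) = (1 − 0.06588149)·5550/716 = 0.93411851·7.7513966 = 7.2407231.
SE(ȳ) = √(7.2407231) = 2.69.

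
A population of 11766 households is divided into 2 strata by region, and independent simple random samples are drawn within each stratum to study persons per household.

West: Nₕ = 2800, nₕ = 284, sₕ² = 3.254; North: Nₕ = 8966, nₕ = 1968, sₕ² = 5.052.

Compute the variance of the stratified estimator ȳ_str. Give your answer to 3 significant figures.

0.00175

Var(ȳ_str) = Σₕ Wₕ²(1 − fₕ)sₕ²/nₕ with Wₕ = Nₕ/N, N = 11766.
West: Wₕ = 0.23797382; term = 0.23797382²·(1 − 0.10142857)·3.254/284 = 5.8305589 × 10^-4.
North: Wₕ = 0.76202618; term = 0.76202618²·(1 − 0.21949587)·5.052/1968 = 0.0011634648.
Sum = 0.0017465207.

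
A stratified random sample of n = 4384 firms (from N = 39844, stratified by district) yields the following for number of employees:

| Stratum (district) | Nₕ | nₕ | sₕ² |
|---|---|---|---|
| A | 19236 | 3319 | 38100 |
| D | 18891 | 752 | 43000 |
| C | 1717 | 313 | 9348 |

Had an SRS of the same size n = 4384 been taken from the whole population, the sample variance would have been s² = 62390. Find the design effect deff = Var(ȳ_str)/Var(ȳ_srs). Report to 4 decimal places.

1.1529

Var(ȳ_str) = Σ Wₕ²(1−fₕ)sₕ²/nₕ with Wₕ = Nₕ/39844:
  A: (19236/39844)²·(1−3319/19236)·38100/3319 = 2.2139502
  D: (18891/39844)²·(1−752/18891)·43000/752 = 12.342213
  C: (1717/39844)²·(1−313/1717)·9348/313 = 0.0453509
  → Var(ȳ_str) = 14.601514.
Var(ȳ_srs) = (1 − 4384/39844)·62390/4384 = 12.665439.
deff = 14.601514 / 12.665439 = 1.1529.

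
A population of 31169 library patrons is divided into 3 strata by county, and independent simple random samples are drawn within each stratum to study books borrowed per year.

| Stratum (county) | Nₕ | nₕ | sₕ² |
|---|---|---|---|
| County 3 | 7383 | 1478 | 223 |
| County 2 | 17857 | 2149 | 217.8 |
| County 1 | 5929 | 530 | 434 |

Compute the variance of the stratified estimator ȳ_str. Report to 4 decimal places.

Var(ȳ_str) = Σₕ Wₕ²(1 − fₕ)sₕ²/nₕ with Wₕ = Nₕ/N, N = 31169.
County 3: Wₕ = 0.23686997; term = 0.23686997²·(1 − 0.20018962)·223/1478 = 0.0067707606.
County 2: Wₕ = 0.57290898; term = 0.57290898²·(1 − 0.12034496)·217.8/2149 = 0.029262075.
County 1: Wₕ = 0.19022105; term = 0.19022105²·(1 − 0.08939113)·434/530 = 0.026981302.
Sum = 0.063014138.

0.0630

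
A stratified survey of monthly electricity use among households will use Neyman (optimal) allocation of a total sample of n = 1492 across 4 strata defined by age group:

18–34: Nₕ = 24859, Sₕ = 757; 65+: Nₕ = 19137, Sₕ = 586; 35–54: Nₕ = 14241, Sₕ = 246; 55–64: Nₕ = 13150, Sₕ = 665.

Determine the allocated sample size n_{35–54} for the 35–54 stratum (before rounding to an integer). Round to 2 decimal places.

123.62

Neyman allocation: nₕ = n·NₕSₕ / Σⱼ NⱼSⱼ.
Σ NⱼSⱼ = 24859·757 + 19137·586 + 14241·246 + 13150·665 = 4.2280581 × 10^7.
n_{35–54} = 1492·14241·246 / (4.2280581 × 10^7) = 123.62.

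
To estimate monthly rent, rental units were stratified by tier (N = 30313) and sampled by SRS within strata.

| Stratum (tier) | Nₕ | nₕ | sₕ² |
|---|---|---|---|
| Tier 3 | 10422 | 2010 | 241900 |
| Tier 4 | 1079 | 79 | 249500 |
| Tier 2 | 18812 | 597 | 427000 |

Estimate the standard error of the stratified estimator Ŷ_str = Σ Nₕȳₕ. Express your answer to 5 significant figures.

Var(Ŷ_str) = Σₕ Nₕ²(1 − fₕ)sₕ²/nₕ.
Tier 3: 10422²·(1 − 2010/10422)·241900/2010 = 1.0550915 × 10^10.
Tier 4: 1079²·(1 − 79/1079)·249500/79 = 3.4077278 × 10^9.
Tier 2: 18812²·(1 − 597/18812)·427000/597 = 2.4508554 × 10^11.
Sum = 2.5904418 × 10^11.
SE = √(2.5904418 × 10^11) = 508960.

508960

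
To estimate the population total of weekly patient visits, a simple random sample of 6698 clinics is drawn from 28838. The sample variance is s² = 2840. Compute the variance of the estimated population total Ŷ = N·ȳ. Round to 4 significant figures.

2.707 × 10^8

Var(Ŷ) = N²·Var(ȳ) = N²·(1 − n/N)·s²/n.
f = 6698/28838 = 0.23226299; Var(ȳ) = 0.76773701·2840/6698 = 0.325526.
Var(Ŷ) = 28838² · 0.325526 = 2.7071727 × 10^8.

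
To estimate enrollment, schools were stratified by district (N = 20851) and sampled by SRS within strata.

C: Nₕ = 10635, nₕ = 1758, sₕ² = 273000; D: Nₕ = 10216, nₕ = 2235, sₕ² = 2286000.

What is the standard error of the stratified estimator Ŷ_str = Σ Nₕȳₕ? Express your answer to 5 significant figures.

313140

Var(Ŷ_str) = Σₕ Nₕ²(1 − fₕ)sₕ²/nₕ.
C: 10635²·(1 − 1758/10635)·273000/1758 = 1.4660456 × 10^10.
D: 10216²·(1 − 2235/10216)·2286000/2235 = 8.3394401 × 10^10.
Sum = 9.8054857 × 10^10.
SE = √(9.8054857 × 10^10) = 313140.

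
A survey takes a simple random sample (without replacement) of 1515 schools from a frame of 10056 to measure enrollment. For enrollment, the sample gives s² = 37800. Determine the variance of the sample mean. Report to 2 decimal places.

Under SRS without replacement, Var(ȳ) = (1 − f)·s²/n with f = n/N = 1515/10056 = 0.15065632.
Var(ȳ) = (1 − 0.15065632)·37800/1515 = 0.84934368·24.950495 = 21.191545.

21.19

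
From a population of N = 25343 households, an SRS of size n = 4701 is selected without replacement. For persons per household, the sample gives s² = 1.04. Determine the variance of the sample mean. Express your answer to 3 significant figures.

1.80 × 10^-4

Under SRS without replacement, Var(ȳ) = (1 − f)·s²/n with f = n/N = 4701/25343 = 0.18549501.
Var(ȳ) = (1 − 0.18549501)·1.04/4701 = 0.81450499·2.2122953 × 10^-4 = 1.8019255 × 10^-4.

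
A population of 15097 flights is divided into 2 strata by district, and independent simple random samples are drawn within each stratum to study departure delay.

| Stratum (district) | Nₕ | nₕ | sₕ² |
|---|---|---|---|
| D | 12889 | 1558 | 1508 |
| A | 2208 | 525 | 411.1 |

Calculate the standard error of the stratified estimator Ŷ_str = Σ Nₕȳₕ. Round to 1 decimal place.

12011.2

Var(Ŷ_str) = Σₕ Nₕ²(1 − fₕ)sₕ²/nₕ.
D: 12889²·(1 − 1558/12889)·1508/1558 = 1.4135831 × 10^8.
A: 2208²·(1 − 525/2208)·411.1/525 = 2.9098551 × 10^6.
Sum = 1.4426817 × 10^8.
SE = √(1.4426817 × 10^8) = 12011.2.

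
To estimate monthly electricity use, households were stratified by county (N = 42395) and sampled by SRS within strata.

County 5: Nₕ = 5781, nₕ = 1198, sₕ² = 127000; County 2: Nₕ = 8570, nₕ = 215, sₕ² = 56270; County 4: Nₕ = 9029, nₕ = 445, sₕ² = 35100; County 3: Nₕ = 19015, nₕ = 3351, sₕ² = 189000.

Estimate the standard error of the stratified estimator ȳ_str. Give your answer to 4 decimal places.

Var(ȳ_str) = Σₕ Wₕ²(1 − fₕ)sₕ²/nₕ with Wₕ = Nₕ/N, N = 42395.
County 5: Wₕ = 0.13636042; term = 0.13636042²·(1 − 0.20723058)·127000/1198 = 1.5626814.
County 2: Wₕ = 0.20214648; term = 0.20214648²·(1 − 0.02508751)·56270/215 = 10.42645.
County 4: Wₕ = 0.21297323; term = 0.21297323²·(1 − 0.04928564)·35100/445 = 3.4013176.
County 3: Wₕ = 0.44851987; term = 0.44851987²·(1 − 0.17622929)·189000/3351 = 9.3466741.
Sum = 24.737123.
SE = √(24.737123) = 4.9736.

4.9736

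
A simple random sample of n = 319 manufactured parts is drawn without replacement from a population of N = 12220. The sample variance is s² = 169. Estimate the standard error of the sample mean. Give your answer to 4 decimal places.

0.7183

Under SRS without replacement, Var(ȳ) = (1 − f)·s²/n with f = n/N = 319/12220 = 0.02610475.
Var(ȳ) = (1 − 0.02610475)·169/319 = 0.97389525·0.52978056 = 0.51595078.
SE(ȳ) = √(0.51595078) = 0.7183.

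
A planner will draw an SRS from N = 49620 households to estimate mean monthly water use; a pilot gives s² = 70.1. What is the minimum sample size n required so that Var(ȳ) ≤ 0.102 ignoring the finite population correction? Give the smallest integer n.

Without fpc, n₀ = s²/D = 70.1/0.102 = 687.2549.
Rounding up, n = 688.

688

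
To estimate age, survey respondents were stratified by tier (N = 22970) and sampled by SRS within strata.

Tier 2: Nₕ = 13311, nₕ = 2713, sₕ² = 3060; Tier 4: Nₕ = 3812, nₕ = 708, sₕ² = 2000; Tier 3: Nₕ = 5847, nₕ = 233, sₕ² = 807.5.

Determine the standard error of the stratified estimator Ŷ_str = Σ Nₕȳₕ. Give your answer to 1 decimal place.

Var(Ŷ_str) = Σₕ Nₕ²(1 − fₕ)sₕ²/nₕ.
Tier 2: 13311²·(1 − 2713/13311)·3060/2713 = 1.5911321 × 10^8.
Tier 4: 3812²·(1 − 708/3812)·2000/708 = 3.3424994 × 10^7.
Tier 3: 5847²·(1 − 233/5847)·807.5/233 = 1.1376066 × 10^8.
Sum = 3.0629886 × 10^8.
SE = √(3.0629886 × 10^8) = 17501.4.

17501.4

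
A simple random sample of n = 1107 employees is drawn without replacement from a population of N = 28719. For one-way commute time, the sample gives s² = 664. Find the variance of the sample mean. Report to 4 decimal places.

Under SRS without replacement, Var(ȳ) = (1 − f)·s²/n with f = n/N = 1107/28719 = 0.03854591.
Var(ȳ) = (1 − 0.03854591)·664/1107 = 0.96145409·0.59981933 = 0.57669875.

0.5767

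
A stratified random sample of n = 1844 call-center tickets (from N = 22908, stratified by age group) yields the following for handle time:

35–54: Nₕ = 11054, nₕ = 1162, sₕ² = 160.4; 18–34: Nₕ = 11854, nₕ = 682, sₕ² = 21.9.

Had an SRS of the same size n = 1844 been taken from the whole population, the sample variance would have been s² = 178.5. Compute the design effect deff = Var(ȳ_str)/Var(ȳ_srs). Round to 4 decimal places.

0.4142

Var(ȳ_str) = Σ Wₕ²(1−fₕ)sₕ²/nₕ with Wₕ = Nₕ/22908:
  35–54: (11054/22908)²·(1−1162/11054)·160.4/1162 = 0.028762555
  18–34: (11854/22908)²·(1−682/11854)·21.9/682 = 0.0081036606
  → Var(ȳ_str) = 0.036866216.
Var(ȳ_srs) = (1 − 1844/22908)·178.5/1844 = 0.089008396.
deff = 0.036866216 / 0.089008396 = 0.4142.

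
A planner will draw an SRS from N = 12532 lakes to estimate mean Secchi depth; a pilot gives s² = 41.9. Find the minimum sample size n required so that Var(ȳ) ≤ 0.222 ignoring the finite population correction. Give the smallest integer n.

189

Without fpc, n₀ = s²/D = 41.9/0.222 = 188.7387.
Rounding up, n = 189.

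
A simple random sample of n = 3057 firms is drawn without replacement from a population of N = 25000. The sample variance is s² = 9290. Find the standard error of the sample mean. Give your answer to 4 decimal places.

Under SRS without replacement, Var(ȳ) = (1 − f)·s²/n with f = n/N = 3057/25000 = 0.12228000.
Var(ȳ) = (1 − 0.12228000)·9290/3057 = 0.87772000·3.0389271 = 2.6673271.
SE(ȳ) = √(2.6673271) = 1.6332.

1.6332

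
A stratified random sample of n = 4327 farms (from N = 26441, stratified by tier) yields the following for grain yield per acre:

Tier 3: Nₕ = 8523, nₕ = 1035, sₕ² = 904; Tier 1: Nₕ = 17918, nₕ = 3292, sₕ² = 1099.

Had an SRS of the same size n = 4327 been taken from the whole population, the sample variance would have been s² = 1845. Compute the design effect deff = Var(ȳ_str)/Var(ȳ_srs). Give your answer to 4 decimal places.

Var(ȳ_str) = Σ Wₕ²(1−fₕ)sₕ²/nₕ with Wₕ = Nₕ/26441:
  Tier 3: (8523/26441)²·(1−1035/8523)·904/1035 = 0.079731632
  Tier 1: (17918/26441)²·(1−3292/17918)·1099/3292 = 0.12514031
  → Var(ȳ_str) = 0.20487194.
Var(ȳ_srs) = (1 − 4327/26441)·1845/4327 = 0.35661442.
deff = 0.20487194 / 0.35661442 = 0.5745.

0.5745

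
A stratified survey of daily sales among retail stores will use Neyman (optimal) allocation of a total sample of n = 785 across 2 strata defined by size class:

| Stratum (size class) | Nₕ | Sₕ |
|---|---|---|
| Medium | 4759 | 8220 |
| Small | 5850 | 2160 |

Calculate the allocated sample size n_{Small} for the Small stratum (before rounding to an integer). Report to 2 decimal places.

191.66

Neyman allocation: nₕ = n·NₕSₕ / Σⱼ NⱼSⱼ.
Σ NⱼSⱼ = 4759·8220 + 5850·2160 = 5.175498 × 10^7.
n_{Small} = 785·5850·2160 / (5.175498 × 10^7) = 191.66.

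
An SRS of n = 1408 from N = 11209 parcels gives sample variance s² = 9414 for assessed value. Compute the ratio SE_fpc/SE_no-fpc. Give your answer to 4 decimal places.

f = n/N = 1408/11209 = 0.12561335.
SE_no-fpc = √(s²/n) = 2.5857455; SE_fpc = √((1−f)s²/n) = 2.4178955.
Ratio = √(1−f) = 0.93508644.

0.9351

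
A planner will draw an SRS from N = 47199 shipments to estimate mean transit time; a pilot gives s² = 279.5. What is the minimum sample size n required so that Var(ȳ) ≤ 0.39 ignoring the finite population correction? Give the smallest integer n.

Without fpc, n₀ = s²/D = 279.5/0.39 = 716.6667.
Rounding up, n = 717.

717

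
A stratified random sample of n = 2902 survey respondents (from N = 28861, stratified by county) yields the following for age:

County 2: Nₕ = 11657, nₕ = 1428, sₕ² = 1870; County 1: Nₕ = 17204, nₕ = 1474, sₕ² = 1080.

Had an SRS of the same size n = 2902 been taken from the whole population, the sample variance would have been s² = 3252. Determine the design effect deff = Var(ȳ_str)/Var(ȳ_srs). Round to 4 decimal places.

0.4222

Var(ȳ_str) = Σ Wₕ²(1−fₕ)sₕ²/nₕ with Wₕ = Nₕ/28861:
  County 2: (11657/28861)²·(1−1428/11657)·1870/1428 = 0.18746087
  County 1: (17204/28861)²·(1−1474/17204)·1080/1474 = 0.23804643
  → Var(ȳ_str) = 0.4255073.
Var(ȳ_srs) = (1 − 2902/28861)·3252/2902 = 1.0079285.
deff = 0.4255073 / 1.0079285 = 0.4222.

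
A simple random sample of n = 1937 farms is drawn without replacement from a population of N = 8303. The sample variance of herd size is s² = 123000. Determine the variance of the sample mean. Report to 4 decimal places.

Under SRS without replacement, Var(ȳ) = (1 − f)·s²/n with f = n/N = 1937/8303 = 0.23328917.
Var(ȳ) = (1 − 0.23328917)·123000/1937 = 0.76671083·63.500258 = 48.686335.

48.6863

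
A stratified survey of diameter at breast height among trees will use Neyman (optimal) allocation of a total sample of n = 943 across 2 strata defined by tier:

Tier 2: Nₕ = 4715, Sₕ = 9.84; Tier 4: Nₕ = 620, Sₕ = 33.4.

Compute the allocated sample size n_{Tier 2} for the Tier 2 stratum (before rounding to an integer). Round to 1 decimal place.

652.0

Neyman allocation: nₕ = n·NₕSₕ / Σⱼ NⱼSⱼ.
Σ NⱼSⱼ = 4715·9.84 + 620·33.4 = 67103.6.
n_{Tier 2} = 943·4715·9.84 / 67103.6 = 652.0.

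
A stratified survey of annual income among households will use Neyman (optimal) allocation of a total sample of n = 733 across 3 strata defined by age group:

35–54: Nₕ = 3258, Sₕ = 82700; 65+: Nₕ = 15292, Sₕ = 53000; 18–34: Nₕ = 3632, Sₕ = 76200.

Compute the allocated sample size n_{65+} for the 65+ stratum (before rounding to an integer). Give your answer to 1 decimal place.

Neyman allocation: nₕ = n·NₕSₕ / Σⱼ NⱼSⱼ.
Σ NⱼSⱼ = 3258·82700 + 15292·53000 + 3632·76200 = 1.356671 × 10^9.
n_{65+} = 733·15292·53000 / (1.356671 × 10^9) = 437.9.

437.9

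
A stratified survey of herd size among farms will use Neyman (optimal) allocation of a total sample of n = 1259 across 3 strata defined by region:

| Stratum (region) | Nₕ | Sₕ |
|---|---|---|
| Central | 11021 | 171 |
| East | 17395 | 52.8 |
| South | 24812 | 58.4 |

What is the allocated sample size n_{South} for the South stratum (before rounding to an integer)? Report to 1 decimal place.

Neyman allocation: nₕ = n·NₕSₕ / Σⱼ NⱼSⱼ.
Σ NⱼSⱼ = 11021·171 + 17395·52.8 + 24812·58.4 = 4.2520678 × 10^6.
n_{South} = 1259·24812·58.4 / (4.2520678 × 10^6) = 429.0.

429.0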